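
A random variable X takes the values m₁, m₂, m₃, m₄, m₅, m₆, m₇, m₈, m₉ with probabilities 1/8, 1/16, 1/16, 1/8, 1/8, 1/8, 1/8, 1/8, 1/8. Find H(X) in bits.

3.125 bits

Each probability is a power of 1/2, so log₂(1/p) is an integer.
H = Σ p·log₂(1/p) = 1/8·3 + 1/16·4 + 1/16·4 + 1/8·3 + 1/8·3 + 1/8·3 + 1/8·3 + 1/8·3 + 1/8·3 = 3.125 bits.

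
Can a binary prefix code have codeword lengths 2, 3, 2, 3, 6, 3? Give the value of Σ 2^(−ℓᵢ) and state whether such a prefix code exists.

With common denominator 2^6 = 64: Σ 2^(−ℓᵢ) = 16/64 + 8/64 + 16/64 + 8/64 + 1/64 + 8/64 = 57/64 = 0.890625.
Kraft's inequality requires Σ ≤ 1; here Σ = 0.890625 ≤ 1, so such a prefix code exists.

0.890625; yes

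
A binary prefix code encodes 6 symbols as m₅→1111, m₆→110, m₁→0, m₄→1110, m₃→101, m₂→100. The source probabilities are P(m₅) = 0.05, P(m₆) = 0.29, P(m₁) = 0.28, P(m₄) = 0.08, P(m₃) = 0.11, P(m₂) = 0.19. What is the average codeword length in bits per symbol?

2.57 bits/symbol

L̄ = Σ pᵢ·ℓᵢ = 0.05·4 + 0.29·3 + 0.28·1 + 0.08·4 + 0.11·3 + 0.19·3 = 2.57 bits/symbol.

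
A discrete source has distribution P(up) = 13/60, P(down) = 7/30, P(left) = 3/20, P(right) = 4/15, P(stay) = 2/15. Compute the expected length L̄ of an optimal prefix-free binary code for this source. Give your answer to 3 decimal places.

Repeatedly combine the two least-probable nodes; the expected code length is the sum of the merged weights.
merge 2/15 + 3/20 → 17/60
merge 13/60 + 7/30 → 9/20
merge 4/15 + 17/60 → 11/20
merge 9/20 + 11/20 → 1
L = 17/60 + 9/20 + 11/20 + 1 = 137/60 ≈ 2.283 bits/symbol.

2.283 bits/symbol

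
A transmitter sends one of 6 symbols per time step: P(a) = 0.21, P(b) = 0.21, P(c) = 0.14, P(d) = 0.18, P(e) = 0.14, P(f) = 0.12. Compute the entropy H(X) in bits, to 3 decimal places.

H = −Σ pᵢ log₂ pᵢ.
−0.21·log₂(0.21) = 0.4728
−0.21·log₂(0.21) = 0.4728
−0.14·log₂(0.14) = 0.3971
−0.18·log₂(0.18) = 0.4453
−0.14·log₂(0.14) = 0.3971
−0.12·log₂(0.12) = 0.3671
Sum ≈ 2.5522 → 2.552 bits.

2.552 bits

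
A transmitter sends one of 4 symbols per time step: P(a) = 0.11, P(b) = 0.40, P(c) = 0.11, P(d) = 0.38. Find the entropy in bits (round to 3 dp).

1.760 bits

H = −Σ pᵢ log₂ pᵢ.
−0.11·log₂(0.11) = 0.3503
−0.40·log₂(0.40) = 0.5288
−0.11·log₂(0.11) = 0.3503
−0.38·log₂(0.38) = 0.5305
Sum ≈ 1.7598 → 1.760 bits.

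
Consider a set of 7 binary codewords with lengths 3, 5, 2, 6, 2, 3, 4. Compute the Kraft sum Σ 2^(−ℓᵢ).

With common denominator 2^6 = 64: Σ 2^(−ℓᵢ) = 8/64 + 2/64 + 16/64 + 1/64 + 16/64 + 8/64 + 4/64 = 55/64 = 0.859375.

0.859375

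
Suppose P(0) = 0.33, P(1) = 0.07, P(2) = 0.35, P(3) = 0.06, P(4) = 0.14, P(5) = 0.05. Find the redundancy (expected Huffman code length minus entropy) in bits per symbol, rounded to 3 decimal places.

Entropy H = −Σ p log₂ p ≈ 2.1832 bits.
Huffman merges: 1/20+3/50→11/100; 7/100+11/100→9/50; 7/50+9/50→8/25; 8/25+33/100→13/20; 7/20+13/20→1. L = 113/50 ≈ 2.2600.
L − H = 2.2600 − 2.1832 = 0.077 bits.

0.077 bits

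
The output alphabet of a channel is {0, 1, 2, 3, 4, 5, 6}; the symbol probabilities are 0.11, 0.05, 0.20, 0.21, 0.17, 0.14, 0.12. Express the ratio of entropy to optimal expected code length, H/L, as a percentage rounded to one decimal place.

Entropy H = −Σ p log₂ p ≈ 2.7024 bits.
Huffman merges: 1/20+11/100→4/25; 3/25+7/50→13/50; 4/25+17/100→33/100; 1/5+21/100→41/100; 13/50+33/100→59/100; 41/100+59/100→1. L = 11/4 ≈ 2.7500.
Efficiency = H/L = 2.7024/2.7500 = 98.3%.

98.3%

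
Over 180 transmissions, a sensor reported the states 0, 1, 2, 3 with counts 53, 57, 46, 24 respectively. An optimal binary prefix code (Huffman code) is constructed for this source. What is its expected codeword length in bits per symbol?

Probabilities are the counts divided by 180.
Repeatedly combine the two least-probable nodes; the expected code length is the sum of the merged weights.
merge 2/15 + 23/90 → 7/18
merge 53/180 + 19/60 → 11/18
merge 7/18 + 11/18 → 1
L = 7/18 + 11/18 + 1 = 2 bits/symbol.

2 bits/symbol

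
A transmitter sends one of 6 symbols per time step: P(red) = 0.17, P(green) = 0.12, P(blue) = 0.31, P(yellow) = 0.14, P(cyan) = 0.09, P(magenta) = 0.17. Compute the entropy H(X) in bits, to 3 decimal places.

2.470 bits

H = −Σ pᵢ log₂ pᵢ.
−0.17·log₂(0.17) = 0.4346
−0.12·log₂(0.12) = 0.3671
−0.31·log₂(0.31) = 0.5238
−0.14·log₂(0.14) = 0.3971
−0.09·log₂(0.09) = 0.3127
−0.17·log₂(0.17) = 0.4346
Sum ≈ 2.4698 → 2.470 bits.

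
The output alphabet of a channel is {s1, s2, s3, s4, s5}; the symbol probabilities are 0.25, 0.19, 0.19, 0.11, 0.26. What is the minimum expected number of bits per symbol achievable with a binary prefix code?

Repeatedly combine the two least-probable nodes; the expected code length is the sum of the merged weights.
merge 11/100 + 19/100 → 3/10
merge 19/100 + 1/4 → 11/25
merge 13/50 + 3/10 → 14/25
merge 11/25 + 14/25 → 1
L = 3/10 + 11/25 + 14/25 + 1 = 23/10 = 2.3 bits/symbol.

2.3 bits/symbol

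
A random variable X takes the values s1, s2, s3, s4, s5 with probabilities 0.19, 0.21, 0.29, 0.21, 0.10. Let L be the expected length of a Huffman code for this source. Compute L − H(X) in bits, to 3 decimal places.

Entropy H = −Σ p log₂ p ≈ 2.2510 bits.
Huffman merges: 1/10+19/100→29/100; 21/100+21/100→21/50; 29/100+29/100→29/50; 21/50+29/50→1. L = 229/100 ≈ 2.2900.
L − H = 2.2900 − 2.2510 = 0.039 bits.

0.039 bits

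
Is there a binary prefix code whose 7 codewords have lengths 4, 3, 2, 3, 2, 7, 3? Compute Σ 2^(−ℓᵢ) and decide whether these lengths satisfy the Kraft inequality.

With common denominator 2^7 = 128: Σ 2^(−ℓᵢ) = 8/128 + 16/128 + 32/128 + 16/128 + 32/128 + 1/128 + 16/128 = 121/128 = 0.9453125.
Kraft's inequality requires Σ ≤ 1; here Σ = 0.9453125 ≤ 1, so such a prefix code exists.

0.9453125; yes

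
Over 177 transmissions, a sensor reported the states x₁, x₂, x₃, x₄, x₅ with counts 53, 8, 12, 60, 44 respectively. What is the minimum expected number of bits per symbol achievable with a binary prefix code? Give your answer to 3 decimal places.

Probabilities are the counts divided by 177.
Repeatedly combine the two least-probable nodes; the expected code length is the sum of the merged weights.
merge 8/177 + 4/59 → 20/177
merge 20/177 + 44/177 → 64/177
merge 53/177 + 20/59 → 113/177
merge 64/177 + 113/177 → 1
L = 20/177 + 64/177 + 113/177 + 1 = 374/177 ≈ 2.113 bits/symbol.

2.113 bits/symbol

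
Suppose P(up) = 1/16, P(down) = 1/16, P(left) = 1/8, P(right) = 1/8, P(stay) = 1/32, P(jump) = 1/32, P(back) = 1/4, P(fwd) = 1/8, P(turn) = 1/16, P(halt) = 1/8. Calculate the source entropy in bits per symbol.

Each probability is a power of 1/2, so log₂(1/p) is an integer.
H = Σ p·log₂(1/p) = 1/16·4 + 1/16·4 + 1/8·3 + 1/8·3 + 1/32·5 + 1/32·5 + 1/4·2 + 1/8·3 + 1/16·4 + 1/8·3 = 3.0625 bits.

3.0625 bits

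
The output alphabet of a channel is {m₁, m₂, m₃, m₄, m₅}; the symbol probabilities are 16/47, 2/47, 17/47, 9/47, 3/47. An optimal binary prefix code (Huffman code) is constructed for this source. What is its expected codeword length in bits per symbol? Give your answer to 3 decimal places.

Repeatedly combine the two least-probable nodes; the expected code length is the sum of the merged weights.
merge 2/47 + 3/47 → 5/47
merge 5/47 + 9/47 → 14/47
merge 14/47 + 16/47 → 30/47
merge 17/47 + 30/47 → 1
L = 5/47 + 14/47 + 30/47 + 1 = 96/47 ≈ 2.043 bits/symbol.

2.043 bits/symbol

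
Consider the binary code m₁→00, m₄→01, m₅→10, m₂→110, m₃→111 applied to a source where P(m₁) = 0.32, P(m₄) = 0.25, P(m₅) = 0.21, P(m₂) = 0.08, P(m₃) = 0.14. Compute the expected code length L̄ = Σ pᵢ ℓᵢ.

L̄ = Σ pᵢ·ℓᵢ = 0.32·2 + 0.25·2 + 0.21·2 + 0.08·3 + 0.14·3 = 2.22 bits/symbol.

2.22 bits/symbol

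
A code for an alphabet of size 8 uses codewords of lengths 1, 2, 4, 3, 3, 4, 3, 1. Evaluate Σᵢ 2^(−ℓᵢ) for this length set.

1.75

With common denominator 2^4 = 16: Σ 2^(−ℓᵢ) = 8/16 + 4/16 + 1/16 + 2/16 + 2/16 + 1/16 + 2/16 + 8/16 = 28/16 = 1.75.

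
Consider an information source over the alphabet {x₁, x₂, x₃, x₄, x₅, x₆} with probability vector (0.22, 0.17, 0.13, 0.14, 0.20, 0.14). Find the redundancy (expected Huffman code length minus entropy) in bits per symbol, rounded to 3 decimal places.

Entropy H = −Σ p log₂ p ≈ 2.5564 bits.
Huffman merges: 13/100+7/50→27/100; 7/50+17/100→31/100; 1/5+11/50→21/50; 27/100+31/100→29/50; 21/50+29/50→1. L = 129/50 ≈ 2.5800.
L − H = 2.5800 − 2.5564 = 0.024 bits.

0.024 bits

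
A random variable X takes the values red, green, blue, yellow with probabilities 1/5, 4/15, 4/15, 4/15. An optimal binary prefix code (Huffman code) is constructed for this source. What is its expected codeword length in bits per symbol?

2 bits/symbol

Repeatedly combine the two least-probable nodes; the expected code length is the sum of the merged weights.
merge 1/5 + 4/15 → 7/15
merge 4/15 + 4/15 → 8/15
merge 7/15 + 8/15 → 1
L = 7/15 + 8/15 + 1 = 2 bits/symbol.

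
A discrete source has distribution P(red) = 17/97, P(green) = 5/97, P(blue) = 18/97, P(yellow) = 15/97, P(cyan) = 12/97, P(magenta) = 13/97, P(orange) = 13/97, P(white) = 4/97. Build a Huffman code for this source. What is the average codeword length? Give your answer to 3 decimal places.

Repeatedly combine the two least-probable nodes; the expected code length is the sum of the merged weights.
merge 4/97 + 5/97 → 9/97
merge 9/97 + 12/97 → 21/97
merge 13/97 + 13/97 → 26/97
merge 15/97 + 17/97 → 32/97
merge 18/97 + 21/97 → 39/97
merge 26/97 + 32/97 → 58/97
merge 39/97 + 58/97 → 1
L = 9/97 + 21/97 + 26/97 + 32/97 + 39/97 + 58/97 + 1 = 282/97 ≈ 2.907 bits/symbol.

2.907 bits/symbol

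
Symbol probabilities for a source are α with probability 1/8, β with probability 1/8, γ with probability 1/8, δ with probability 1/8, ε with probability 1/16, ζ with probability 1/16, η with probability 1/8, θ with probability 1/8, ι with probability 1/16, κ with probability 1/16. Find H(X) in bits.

Each probability is a power of 1/2, so log₂(1/p) is an integer.
H = Σ p·log₂(1/p) = 1/8·3 + 1/8·3 + 1/8·3 + 1/8·3 + 1/16·4 + 1/16·4 + 1/8·3 + 1/8·3 + 1/16·4 + 1/16·4 = 3.25 bits.

3.25 bits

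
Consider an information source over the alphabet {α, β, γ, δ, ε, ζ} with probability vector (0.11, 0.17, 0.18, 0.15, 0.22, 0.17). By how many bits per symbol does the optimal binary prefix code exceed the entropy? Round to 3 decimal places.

0.044 bits

Entropy H = −Σ p log₂ p ≈ 2.5559 bits.
Huffman merges: 11/100+3/20→13/50; 17/100+17/100→17/50; 9/50+11/50→2/5; 13/50+17/50→3/5; 2/5+3/5→1. L = 13/5 ≈ 2.6000.
L − H = 2.6000 − 2.5559 = 0.044 bits.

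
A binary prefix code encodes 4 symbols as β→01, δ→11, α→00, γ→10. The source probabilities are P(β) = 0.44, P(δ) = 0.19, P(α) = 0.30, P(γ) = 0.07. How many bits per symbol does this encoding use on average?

L̄ = Σ pᵢ·ℓᵢ = 0.44·2 + 0.19·2 + 0.30·2 + 0.07·2 = 2 bits/symbol.

2 bits/symbol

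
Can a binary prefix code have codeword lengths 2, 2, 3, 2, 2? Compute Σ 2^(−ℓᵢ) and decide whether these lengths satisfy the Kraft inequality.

1.125; no

With common denominator 2^3 = 8: Σ 2^(−ℓᵢ) = 2/8 + 2/8 + 1/8 + 2/8 + 2/8 = 9/8 = 1.125.
Kraft's inequality requires Σ ≤ 1; here Σ = 1.125 > 1, so no such prefix code exists.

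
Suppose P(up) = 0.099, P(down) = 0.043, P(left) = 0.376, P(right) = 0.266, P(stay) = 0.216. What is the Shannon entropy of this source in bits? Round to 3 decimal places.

H = −Σ pᵢ log₂ pᵢ.
−0.099·log₂(0.099) = 0.3303
−0.043·log₂(0.043) = 0.1952
−0.376·log₂(0.376) = 0.5306
−0.266·log₂(0.266) = 0.5082
−0.216·log₂(0.216) = 0.4776
Sum ≈ 2.0419 → 2.042 bits.

2.042 bits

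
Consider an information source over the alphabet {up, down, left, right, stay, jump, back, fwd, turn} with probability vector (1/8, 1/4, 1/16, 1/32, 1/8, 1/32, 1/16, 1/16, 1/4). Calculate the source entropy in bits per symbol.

Each probability is a power of 1/2, so log₂(1/p) is an integer.
H = Σ p·log₂(1/p) = 1/8·3 + 1/4·2 + 1/16·4 + 1/32·5 + 1/8·3 + 1/32·5 + 1/16·4 + 1/16·4 + 1/4·2 = 2.8125 bits.

2.8125 bits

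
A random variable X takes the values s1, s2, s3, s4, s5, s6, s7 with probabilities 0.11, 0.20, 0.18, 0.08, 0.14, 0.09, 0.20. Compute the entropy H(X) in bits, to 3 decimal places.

H = −Σ pᵢ log₂ pᵢ.
−0.11·log₂(0.11) = 0.3503
−0.20·log₂(0.20) = 0.4644
−0.18·log₂(0.18) = 0.4453
−0.08·log₂(0.08) = 0.2915
−0.14·log₂(0.14) = 0.3971
−0.09·log₂(0.09) = 0.3127
−0.20·log₂(0.20) = 0.4644
Sum ≈ 2.7256 → 2.726 bits.

2.726 bits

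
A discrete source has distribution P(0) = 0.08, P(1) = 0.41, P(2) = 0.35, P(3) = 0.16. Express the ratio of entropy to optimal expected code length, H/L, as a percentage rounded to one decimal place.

Entropy H = −Σ p log₂ p ≈ 1.7720 bits.
Huffman merges: 2/25+4/25→6/25; 6/25+7/20→59/100; 41/100+59/100→1. L = 183/100 ≈ 1.8300.
Efficiency = H/L = 1.7720/1.8300 = 96.8%.

96.8%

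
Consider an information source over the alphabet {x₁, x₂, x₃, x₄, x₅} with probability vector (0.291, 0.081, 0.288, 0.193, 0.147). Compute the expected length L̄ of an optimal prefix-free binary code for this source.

Repeatedly combine the two least-probable nodes; the expected code length is the sum of the merged weights.
merge 81/1000 + 147/1000 → 57/250
merge 193/1000 + 57/250 → 421/1000
merge 36/125 + 291/1000 → 579/1000
merge 421/1000 + 579/1000 → 1
L = 57/250 + 421/1000 + 579/1000 + 1 = 557/250 = 2.228 bits/symbol.

2.228 bits/symbol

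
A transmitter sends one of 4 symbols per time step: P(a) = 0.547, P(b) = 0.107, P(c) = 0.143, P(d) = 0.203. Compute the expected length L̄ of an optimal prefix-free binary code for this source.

Repeatedly combine the two least-probable nodes; the expected code length is the sum of the merged weights.
merge 107/1000 + 143/1000 → 1/4
merge 203/1000 + 1/4 → 453/1000
merge 453/1000 + 547/1000 → 1
L = 1/4 + 453/1000 + 1 = 1703/1000 = 1.703 bits/symbol.

1.703 bits/symbol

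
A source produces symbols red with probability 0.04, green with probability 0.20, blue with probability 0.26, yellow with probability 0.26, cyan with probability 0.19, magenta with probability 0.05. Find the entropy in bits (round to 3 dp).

2.332 bits

H = −Σ pᵢ log₂ pᵢ.
−0.04·log₂(0.04) = 0.1858
−0.20·log₂(0.20) = 0.4644
−0.26·log₂(0.26) = 0.5053
−0.26·log₂(0.26) = 0.5053
−0.19·log₂(0.19) = 0.4552
−0.05·log₂(0.05) = 0.2161
Sum ≈ 2.3320 → 2.332 bits.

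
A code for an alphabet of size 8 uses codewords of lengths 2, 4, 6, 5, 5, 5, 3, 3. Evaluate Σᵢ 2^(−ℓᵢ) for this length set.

0.671875

With common denominator 2^6 = 64: Σ 2^(−ℓᵢ) = 16/64 + 4/64 + 1/64 + 2/64 + 2/64 + 2/64 + 8/64 + 8/64 = 43/64 = 0.671875.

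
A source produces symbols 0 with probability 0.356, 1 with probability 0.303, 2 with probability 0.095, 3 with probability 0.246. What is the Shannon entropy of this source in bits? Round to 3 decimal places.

H = −Σ pᵢ log₂ pᵢ.
−0.356·log₂(0.356) = 0.5305
−0.303·log₂(0.303) = 0.5220
−0.095·log₂(0.095) = 0.3226
−0.246·log₂(0.246) = 0.4977
Sum ≈ 1.8727 → 1.873 bits.

1.873 bits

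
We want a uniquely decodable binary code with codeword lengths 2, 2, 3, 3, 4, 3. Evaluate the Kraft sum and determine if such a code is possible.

0.9375; yes

With common denominator 2^4 = 16: Σ 2^(−ℓᵢ) = 4/16 + 4/16 + 2/16 + 2/16 + 1/16 + 2/16 = 15/16 = 0.9375.
Kraft's inequality requires Σ ≤ 1; here Σ = 0.9375 ≤ 1, so such a prefix code exists.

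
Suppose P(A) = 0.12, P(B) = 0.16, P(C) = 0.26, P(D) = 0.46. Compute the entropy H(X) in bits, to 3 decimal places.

H = −Σ pᵢ log₂ pᵢ.
−0.12·log₂(0.12) = 0.3671
−0.16·log₂(0.16) = 0.4230
−0.26·log₂(0.26) = 0.5053
−0.46·log₂(0.46) = 0.5153
Sum ≈ 1.8107 → 1.811 bits.

1.811 bits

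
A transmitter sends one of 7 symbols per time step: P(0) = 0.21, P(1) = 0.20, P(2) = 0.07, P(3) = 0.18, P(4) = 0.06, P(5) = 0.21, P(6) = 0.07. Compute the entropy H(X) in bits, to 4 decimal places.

2.6360 bits

H = −Σ pᵢ log₂ pᵢ.
−0.21·log₂(0.21) = 0.4728
−0.20·log₂(0.20) = 0.4644
−0.07·log₂(0.07) = 0.2686
−0.18·log₂(0.18) = 0.4453
−0.06·log₂(0.06) = 0.2435
−0.21·log₂(0.21) = 0.4728
−0.07·log₂(0.07) = 0.2686
Sum ≈ 2.6360 → 2.6360 bits.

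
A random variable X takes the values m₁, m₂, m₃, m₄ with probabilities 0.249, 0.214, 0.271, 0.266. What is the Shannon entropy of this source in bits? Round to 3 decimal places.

1.994 bits

H = −Σ pᵢ log₂ pᵢ.
−0.249·log₂(0.249) = 0.4994
−0.214·log₂(0.214) = 0.4760
−0.271·log₂(0.271) = 0.5105
−0.266·log₂(0.266) = 0.5082
Sum ≈ 1.9941 → 1.994 bits.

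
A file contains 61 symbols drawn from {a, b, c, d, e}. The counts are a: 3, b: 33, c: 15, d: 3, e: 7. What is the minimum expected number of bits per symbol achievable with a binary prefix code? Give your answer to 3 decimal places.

1.770 bits/symbol

Probabilities are the counts divided by 61.
Repeatedly combine the two least-probable nodes; the expected code length is the sum of the merged weights.
merge 3/61 + 3/61 → 6/61
merge 6/61 + 7/61 → 13/61
merge 13/61 + 15/61 → 28/61
merge 28/61 + 33/61 → 1
L = 6/61 + 13/61 + 28/61 + 1 = 108/61 ≈ 1.770 bits/symbol.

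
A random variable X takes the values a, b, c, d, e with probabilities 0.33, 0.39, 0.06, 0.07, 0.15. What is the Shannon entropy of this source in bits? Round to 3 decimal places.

1.980 bits

H = −Σ pᵢ log₂ pᵢ.
−0.33·log₂(0.33) = 0.5278
−0.39·log₂(0.39) = 0.5298
−0.06·log₂(0.06) = 0.2435
−0.07·log₂(0.07) = 0.2686
−0.15·log₂(0.15) = 0.4105
Sum ≈ 1.9803 → 1.980 bits.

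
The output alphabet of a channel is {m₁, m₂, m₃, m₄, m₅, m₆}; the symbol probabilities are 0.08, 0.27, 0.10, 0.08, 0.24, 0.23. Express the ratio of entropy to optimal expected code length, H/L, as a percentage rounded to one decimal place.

Entropy H = −Σ p log₂ p ≈ 2.4070 bits.
Huffman merges: 2/25+2/25→4/25; 1/10+4/25→13/50; 23/100+6/25→47/100; 13/50+27/100→53/100; 47/100+53/100→1. L = 121/50 ≈ 2.4200.
Efficiency = H/L = 2.4070/2.4200 = 99.5%.

99.5%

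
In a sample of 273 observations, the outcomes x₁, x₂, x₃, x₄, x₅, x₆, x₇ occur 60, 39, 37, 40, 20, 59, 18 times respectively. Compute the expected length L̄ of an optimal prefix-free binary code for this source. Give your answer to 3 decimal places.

Probabilities are the counts divided by 273.
Repeatedly combine the two least-probable nodes; the expected code length is the sum of the merged weights.
merge 6/91 + 20/273 → 38/273
merge 37/273 + 38/273 → 25/91
merge 1/7 + 40/273 → 79/273
merge 59/273 + 20/91 → 17/39
merge 25/91 + 79/273 → 22/39
merge 17/39 + 22/39 → 1
L = 38/273 + 25/91 + 79/273 + 17/39 + 22/39 + 1 = 246/91 ≈ 2.703 bits/symbol.

2.703 bits/symbol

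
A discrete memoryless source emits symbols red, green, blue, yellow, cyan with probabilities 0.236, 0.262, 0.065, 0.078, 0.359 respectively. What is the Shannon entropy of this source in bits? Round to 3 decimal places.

2.072 bits

H = −Σ pᵢ log₂ pᵢ.
−0.236·log₂(0.236) = 0.4916
−0.262·log₂(0.262) = 0.5063
−0.065·log₂(0.065) = 0.2563
−0.078·log₂(0.078) = 0.2871
−0.359·log₂(0.359) = 0.5306
Sum ≈ 2.0719 → 2.072 bits.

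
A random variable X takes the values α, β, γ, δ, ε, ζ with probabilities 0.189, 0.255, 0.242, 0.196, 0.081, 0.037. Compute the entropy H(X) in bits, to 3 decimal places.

H = −Σ pᵢ log₂ pᵢ.
−0.189·log₂(0.189) = 0.4543
−0.255·log₂(0.255) = 0.5027
−0.242·log₂(0.242) = 0.4954
−0.196·log₂(0.196) = 0.4608
−0.081·log₂(0.081) = 0.2937
−0.037·log₂(0.037) = 0.1760
Sum ≈ 2.3828 → 2.383 bits.

2.383 bits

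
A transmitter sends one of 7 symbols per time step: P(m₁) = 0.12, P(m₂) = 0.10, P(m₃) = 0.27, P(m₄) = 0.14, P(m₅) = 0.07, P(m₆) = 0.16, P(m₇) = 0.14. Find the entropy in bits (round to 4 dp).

H = −Σ pᵢ log₂ pᵢ.
−0.12·log₂(0.12) = 0.3671
−0.10·log₂(0.10) = 0.3322
−0.27·log₂(0.27) = 0.5100
−0.14·log₂(0.14) = 0.3971
−0.07·log₂(0.07) = 0.2686
−0.16·log₂(0.16) = 0.4230
−0.14·log₂(0.14) = 0.3971
Sum ≈ 2.6951 → 2.6951 bits.

2.6951 bits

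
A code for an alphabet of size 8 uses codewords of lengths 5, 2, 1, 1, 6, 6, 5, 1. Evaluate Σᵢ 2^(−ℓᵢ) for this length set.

1.84375

With common denominator 2^6 = 64: Σ 2^(−ℓᵢ) = 2/64 + 16/64 + 32/64 + 32/64 + 1/64 + 1/64 + 2/64 + 32/64 = 118/64 = 1.84375.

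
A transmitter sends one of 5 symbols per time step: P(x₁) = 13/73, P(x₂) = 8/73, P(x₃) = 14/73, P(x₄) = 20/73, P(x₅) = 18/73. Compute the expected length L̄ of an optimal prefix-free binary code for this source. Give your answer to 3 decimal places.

Repeatedly combine the two least-probable nodes; the expected code length is the sum of the merged weights.
merge 8/73 + 13/73 → 21/73
merge 14/73 + 18/73 → 32/73
merge 20/73 + 21/73 → 41/73
merge 32/73 + 41/73 → 1
L = 21/73 + 32/73 + 41/73 + 1 = 167/73 ≈ 2.288 bits/symbol.

2.288 bits/symbol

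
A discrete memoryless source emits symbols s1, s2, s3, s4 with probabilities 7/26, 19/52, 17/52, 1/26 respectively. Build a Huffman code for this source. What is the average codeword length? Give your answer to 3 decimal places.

Repeatedly combine the two least-probable nodes; the expected code length is the sum of the merged weights.
merge 1/26 + 7/26 → 4/13
merge 4/13 + 17/52 → 33/52
merge 19/52 + 33/52 → 1
L = 4/13 + 33/52 + 1 = 101/52 ≈ 1.942 bits/symbol.

1.942 bits/symbol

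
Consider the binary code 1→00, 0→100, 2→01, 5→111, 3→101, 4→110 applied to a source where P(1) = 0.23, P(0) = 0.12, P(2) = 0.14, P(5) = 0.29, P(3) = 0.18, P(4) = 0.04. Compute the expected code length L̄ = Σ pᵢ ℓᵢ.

2.63 bits/symbol

L̄ = Σ pᵢ·ℓᵢ = 0.23·2 + 0.12·3 + 0.14·2 + 0.29·3 + 0.18·3 + 0.04·3 = 2.63 bits/symbol.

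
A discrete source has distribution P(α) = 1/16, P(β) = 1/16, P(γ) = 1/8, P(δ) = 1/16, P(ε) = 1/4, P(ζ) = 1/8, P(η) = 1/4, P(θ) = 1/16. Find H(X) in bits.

Each probability is a power of 1/2, so log₂(1/p) is an integer.
H = Σ p·log₂(1/p) = 1/16·4 + 1/16·4 + 1/8·3 + 1/16·4 + 1/4·2 + 1/8·3 + 1/4·2 + 1/16·4 = 2.75 bits.

2.75 bits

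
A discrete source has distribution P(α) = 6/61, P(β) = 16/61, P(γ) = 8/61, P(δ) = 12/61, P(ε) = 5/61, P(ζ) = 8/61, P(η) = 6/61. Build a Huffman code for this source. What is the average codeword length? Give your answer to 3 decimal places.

Repeatedly combine the two least-probable nodes; the expected code length is the sum of the merged weights.
merge 5/61 + 6/61 → 11/61
merge 6/61 + 8/61 → 14/61
merge 8/61 + 11/61 → 19/61
merge 12/61 + 14/61 → 26/61
merge 16/61 + 19/61 → 35/61
merge 26/61 + 35/61 → 1
L = 11/61 + 14/61 + 19/61 + 26/61 + 35/61 + 1 = 166/61 ≈ 2.721 bits/symbol.

2.721 bits/symbol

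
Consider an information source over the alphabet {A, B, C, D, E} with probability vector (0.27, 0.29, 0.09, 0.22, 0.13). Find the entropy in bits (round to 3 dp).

2.204 bits

H = −Σ pᵢ log₂ pᵢ.
−0.27·log₂(0.27) = 0.5100
−0.29·log₂(0.29) = 0.5179
−0.09·log₂(0.09) = 0.3127
−0.22·log₂(0.22) = 0.4806
−0.13·log₂(0.13) = 0.3826
Sum ≈ 2.2038 → 2.204 bits.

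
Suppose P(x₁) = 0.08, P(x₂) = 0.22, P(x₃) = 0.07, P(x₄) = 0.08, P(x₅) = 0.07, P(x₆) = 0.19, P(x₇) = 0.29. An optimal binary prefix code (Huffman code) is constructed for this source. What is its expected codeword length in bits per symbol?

2.6 bits/symbol

Repeatedly combine the two least-probable nodes; the expected code length is the sum of the merged weights.
merge 7/100 + 7/100 → 7/50
merge 2/25 + 2/25 → 4/25
merge 7/50 + 4/25 → 3/10
merge 19/100 + 11/50 → 41/100
merge 29/100 + 3/10 → 59/100
merge 41/100 + 59/100 → 1
L = 7/50 + 4/25 + 3/10 + 41/100 + 59/100 + 1 = 13/5 = 2.6 bits/symbol.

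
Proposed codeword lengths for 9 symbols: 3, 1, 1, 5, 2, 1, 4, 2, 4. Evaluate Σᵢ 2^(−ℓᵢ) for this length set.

With common denominator 2^5 = 32: Σ 2^(−ℓᵢ) = 4/32 + 16/32 + 16/32 + 1/32 + 8/32 + 16/32 + 2/32 + 8/32 + 2/32 = 73/32 = 2.28125.

2.28125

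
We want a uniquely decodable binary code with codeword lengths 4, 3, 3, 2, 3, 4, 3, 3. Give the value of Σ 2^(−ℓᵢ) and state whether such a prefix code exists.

1; yes

With common denominator 2^4 = 16: Σ 2^(−ℓᵢ) = 1/16 + 2/16 + 2/16 + 4/16 + 2/16 + 1/16 + 2/16 + 2/16 = 16/16 = 1.
Kraft's inequality requires Σ ≤ 1; here Σ = 1 ≤ 1, so such a prefix code exists.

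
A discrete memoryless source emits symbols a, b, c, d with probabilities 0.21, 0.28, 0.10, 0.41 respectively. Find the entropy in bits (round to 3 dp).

H = −Σ pᵢ log₂ pᵢ.
−0.21·log₂(0.21) = 0.4728
−0.28·log₂(0.28) = 0.5142
−0.10·log₂(0.10) = 0.3322
−0.41·log₂(0.41) = 0.5274
Sum ≈ 1.8466 → 1.847 bits.

1.847 bits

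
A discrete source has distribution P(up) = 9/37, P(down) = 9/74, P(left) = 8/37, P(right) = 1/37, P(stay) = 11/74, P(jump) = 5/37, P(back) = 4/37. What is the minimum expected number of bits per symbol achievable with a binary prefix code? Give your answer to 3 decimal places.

Repeatedly combine the two least-probable nodes; the expected code length is the sum of the merged weights.
merge 1/37 + 4/37 → 5/37
merge 9/74 + 5/37 → 19/74
merge 5/37 + 11/74 → 21/74
merge 8/37 + 9/37 → 17/37
merge 19/74 + 21/74 → 20/37
merge 17/37 + 20/37 → 1
L = 5/37 + 19/74 + 21/74 + 17/37 + 20/37 + 1 = 99/37 ≈ 2.676 bits/symbol.

2.676 bits/symbol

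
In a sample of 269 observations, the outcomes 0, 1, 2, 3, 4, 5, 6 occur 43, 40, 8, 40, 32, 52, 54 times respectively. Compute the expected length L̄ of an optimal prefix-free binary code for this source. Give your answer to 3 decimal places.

Probabilities are the counts divided by 269.
Repeatedly combine the two least-probable nodes; the expected code length is the sum of the merged weights.
merge 8/269 + 32/269 → 40/269
merge 40/269 + 40/269 → 80/269
merge 40/269 + 43/269 → 83/269
merge 52/269 + 54/269 → 106/269
merge 80/269 + 83/269 → 163/269
merge 106/269 + 163/269 → 1
L = 40/269 + 80/269 + 83/269 + 106/269 + 163/269 + 1 = 741/269 ≈ 2.755 bits/symbol.

2.755 bits/symbol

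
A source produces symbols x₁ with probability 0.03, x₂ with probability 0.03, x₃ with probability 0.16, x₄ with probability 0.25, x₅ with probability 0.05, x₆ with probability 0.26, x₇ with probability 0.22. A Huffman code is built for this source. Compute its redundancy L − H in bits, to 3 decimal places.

0.011 bits

Entropy H = −Σ p log₂ p ≈ 2.4285 bits.
Huffman merges: 3/100+3/100→3/50; 1/20+3/50→11/100; 11/100+4/25→27/100; 11/50+1/4→47/100; 13/50+27/100→53/100; 47/100+53/100→1. L = 61/25 ≈ 2.4400.
L − H = 2.4400 − 2.4285 = 0.011 bits.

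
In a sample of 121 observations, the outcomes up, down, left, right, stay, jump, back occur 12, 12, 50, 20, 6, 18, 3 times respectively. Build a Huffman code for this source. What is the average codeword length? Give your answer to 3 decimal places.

Probabilities are the counts divided by 121.
Repeatedly combine the two least-probable nodes; the expected code length is the sum of the merged weights.
merge 3/121 + 6/121 → 9/121
merge 9/121 + 12/121 → 21/121
merge 12/121 + 18/121 → 30/121
merge 20/121 + 21/121 → 41/121
merge 30/121 + 41/121 → 71/121
merge 50/121 + 71/121 → 1
L = 9/121 + 21/121 + 30/121 + 41/121 + 71/121 + 1 = 293/121 ≈ 2.421 bits/symbol.

2.421 bits/symbol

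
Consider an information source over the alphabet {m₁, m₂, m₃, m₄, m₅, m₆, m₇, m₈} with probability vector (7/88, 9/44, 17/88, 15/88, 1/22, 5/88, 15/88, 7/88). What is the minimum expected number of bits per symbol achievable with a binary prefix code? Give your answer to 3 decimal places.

2.864 bits/symbol

Repeatedly combine the two least-probable nodes; the expected code length is the sum of the merged weights.
merge 1/22 + 5/88 → 9/88
merge 7/88 + 7/88 → 7/44
merge 9/88 + 7/44 → 23/88
merge 15/88 + 15/88 → 15/44
merge 17/88 + 9/44 → 35/88
merge 23/88 + 15/44 → 53/88
merge 35/88 + 53/88 → 1
L = 9/88 + 7/44 + 23/88 + 15/44 + 35/88 + 53/88 + 1 = 63/22 ≈ 2.864 bits/symbol.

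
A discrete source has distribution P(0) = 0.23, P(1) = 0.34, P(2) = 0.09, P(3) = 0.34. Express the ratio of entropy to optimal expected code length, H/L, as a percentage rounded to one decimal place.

93.9%

Entropy H = −Σ p log₂ p ≈ 1.8587 bits.
Huffman merges: 9/100+23/100→8/25; 8/25+17/50→33/50; 17/50+33/50→1. L = 99/50 ≈ 1.9800.
Efficiency = H/L = 1.8587/1.9800 = 93.9%.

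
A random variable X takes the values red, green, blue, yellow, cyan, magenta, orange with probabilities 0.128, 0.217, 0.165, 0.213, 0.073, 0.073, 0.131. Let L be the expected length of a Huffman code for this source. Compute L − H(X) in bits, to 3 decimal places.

0.019 bits

Entropy H = −Σ p log₂ p ≈ 2.6975 bits.
Huffman merges: 73/1000+73/1000→73/500; 16/125+131/1000→259/1000; 73/500+33/200→311/1000; 213/1000+217/1000→43/100; 259/1000+311/1000→57/100; 43/100+57/100→1. L = 679/250 ≈ 2.7160.
L − H = 2.7160 − 2.6975 = 0.019 bits.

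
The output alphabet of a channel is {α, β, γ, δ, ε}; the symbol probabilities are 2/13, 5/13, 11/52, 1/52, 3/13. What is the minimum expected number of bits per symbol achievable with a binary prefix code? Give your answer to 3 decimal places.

2.173 bits/symbol

Repeatedly combine the two least-probable nodes; the expected code length is the sum of the merged weights.
merge 1/52 + 2/13 → 9/52
merge 9/52 + 11/52 → 5/13
merge 3/13 + 5/13 → 8/13
merge 5/13 + 8/13 → 1
L = 9/52 + 5/13 + 8/13 + 1 = 113/52 ≈ 2.173 bits/symbol.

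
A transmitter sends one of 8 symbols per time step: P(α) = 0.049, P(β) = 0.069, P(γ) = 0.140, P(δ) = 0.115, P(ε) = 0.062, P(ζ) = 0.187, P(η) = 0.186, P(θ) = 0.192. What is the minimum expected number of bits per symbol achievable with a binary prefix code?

Repeatedly combine the two least-probable nodes; the expected code length is the sum of the merged weights.
merge 49/1000 + 31/500 → 111/1000
merge 69/1000 + 111/1000 → 9/50
merge 23/200 + 7/50 → 51/200
merge 9/50 + 93/500 → 183/500
merge 187/1000 + 24/125 → 379/1000
merge 51/200 + 183/500 → 621/1000
merge 379/1000 + 621/1000 → 1
L = 111/1000 + 9/50 + 51/200 + 183/500 + 379/1000 + 621/1000 + 1 = 364/125 = 2.912 bits/symbol.

2.912 bits/symbol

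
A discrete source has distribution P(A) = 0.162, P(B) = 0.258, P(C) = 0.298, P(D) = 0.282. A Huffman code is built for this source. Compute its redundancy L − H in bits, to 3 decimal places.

0.035 bits

Entropy H = −Σ p log₂ p ≈ 1.9652 bits.
Huffman merges: 81/500+129/500→21/50; 141/500+149/500→29/50; 21/50+29/50→1. L = 2 ≈ 2.0000.
L − H = 2.0000 − 1.9652 = 0.035 bits.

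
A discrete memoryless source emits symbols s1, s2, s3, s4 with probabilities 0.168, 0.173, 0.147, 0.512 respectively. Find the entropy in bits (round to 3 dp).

1.771 bits

H = −Σ pᵢ log₂ pᵢ.
−0.168·log₂(0.168) = 0.4323
−0.173·log₂(0.173) = 0.4379
−0.147·log₂(0.147) = 0.4066
−0.512·log₂(0.512) = 0.4945
Sum ≈ 1.7713 → 1.771 bits.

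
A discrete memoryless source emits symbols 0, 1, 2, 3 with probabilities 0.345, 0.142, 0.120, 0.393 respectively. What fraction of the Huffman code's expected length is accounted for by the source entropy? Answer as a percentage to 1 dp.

Entropy H = −Σ p log₂ p ≈ 1.8262 bits.
Huffman merges: 3/25+71/500→131/500; 131/500+69/200→607/1000; 393/1000+607/1000→1. L = 1869/1000 ≈ 1.8690.
Efficiency = H/L = 1.8262/1.8690 = 97.7%.

97.7%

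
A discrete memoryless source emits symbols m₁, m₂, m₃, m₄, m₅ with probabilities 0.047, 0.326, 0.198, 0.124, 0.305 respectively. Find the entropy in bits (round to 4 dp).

H = −Σ pᵢ log₂ pᵢ.
−0.047·log₂(0.047) = 0.2073
−0.326·log₂(0.326) = 0.5272
−0.198·log₂(0.198) = 0.4626
−0.124·log₂(0.124) = 0.3734
−0.305·log₂(0.305) = 0.5225
Sum ≈ 2.0930 → 2.0930 bits.

2.0930 bits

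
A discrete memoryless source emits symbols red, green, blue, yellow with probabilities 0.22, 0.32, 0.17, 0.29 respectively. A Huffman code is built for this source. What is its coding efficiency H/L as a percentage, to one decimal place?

98.0%

Entropy H = −Σ p log₂ p ≈ 1.9591 bits.
Huffman merges: 17/100+11/50→39/100; 29/100+8/25→61/100; 39/100+61/100→1. L = 2 ≈ 2.0000.
Efficiency = H/L = 1.9591/2.0000 = 98.0%.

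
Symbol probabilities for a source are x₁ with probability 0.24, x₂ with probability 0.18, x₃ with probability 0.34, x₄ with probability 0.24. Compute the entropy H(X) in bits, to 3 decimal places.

H = −Σ pᵢ log₂ pᵢ.
−0.24·log₂(0.24) = 0.4941
−0.18·log₂(0.18) = 0.4453
−0.34·log₂(0.34) = 0.5292
−0.24·log₂(0.24) = 0.4941
Sum ≈ 1.9628 → 1.963 bits.

1.963 bits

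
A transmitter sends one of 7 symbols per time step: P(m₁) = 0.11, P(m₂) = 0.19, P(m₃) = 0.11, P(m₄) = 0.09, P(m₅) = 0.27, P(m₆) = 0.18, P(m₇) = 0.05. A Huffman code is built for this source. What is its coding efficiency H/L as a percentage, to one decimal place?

98.5%

Entropy H = −Σ p log₂ p ≈ 2.6399 bits.
Huffman merges: 1/20+9/100→7/50; 11/100+11/100→11/50; 7/50+9/50→8/25; 19/100+11/50→41/100; 27/100+8/25→59/100; 41/100+59/100→1. L = 67/25 ≈ 2.6800.
Efficiency = H/L = 2.6399/2.6800 = 98.5%.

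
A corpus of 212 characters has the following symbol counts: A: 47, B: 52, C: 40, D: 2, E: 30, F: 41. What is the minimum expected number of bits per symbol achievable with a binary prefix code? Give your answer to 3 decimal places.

2.491 bits/symbol

Probabilities are the counts divided by 212.
Repeatedly combine the two least-probable nodes; the expected code length is the sum of the merged weights.
merge 1/106 + 15/106 → 8/53
merge 8/53 + 10/53 → 18/53
merge 41/212 + 47/212 → 22/53
merge 13/53 + 18/53 → 31/53
merge 22/53 + 31/53 → 1
L = 8/53 + 18/53 + 22/53 + 31/53 + 1 = 132/53 ≈ 2.491 bits/symbol.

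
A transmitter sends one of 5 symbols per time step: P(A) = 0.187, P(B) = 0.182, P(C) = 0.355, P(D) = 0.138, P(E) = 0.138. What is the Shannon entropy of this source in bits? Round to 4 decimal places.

2.2187 bits

H = −Σ pᵢ log₂ pᵢ.
−0.187·log₂(0.187) = 0.4523
−0.182·log₂(0.182) = 0.4474
−0.355·log₂(0.355) = 0.5304
−0.138·log₂(0.138) = 0.3943
−0.138·log₂(0.138) = 0.3943
Sum ≈ 2.2187 → 2.2187 bits.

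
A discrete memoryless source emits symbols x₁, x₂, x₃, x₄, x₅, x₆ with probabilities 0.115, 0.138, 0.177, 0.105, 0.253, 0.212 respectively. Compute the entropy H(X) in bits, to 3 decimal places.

H = −Σ pᵢ log₂ pᵢ.
−0.115·log₂(0.115) = 0.3588
−0.138·log₂(0.138) = 0.3943
−0.177·log₂(0.177) = 0.4422
−0.105·log₂(0.105) = 0.3414
−0.253·log₂(0.253) = 0.5016
−0.212·log₂(0.212) = 0.4744
Sum ≈ 2.5128 → 2.513 bits.

2.513 bits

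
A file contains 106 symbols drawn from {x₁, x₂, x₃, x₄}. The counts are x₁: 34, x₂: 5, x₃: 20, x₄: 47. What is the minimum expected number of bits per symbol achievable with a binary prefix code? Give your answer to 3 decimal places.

1.792 bits/symbol

Probabilities are the counts divided by 106.
Repeatedly combine the two least-probable nodes; the expected code length is the sum of the merged weights.
merge 5/106 + 10/53 → 25/106
merge 25/106 + 17/53 → 59/106
merge 47/106 + 59/106 → 1
L = 25/106 + 59/106 + 1 = 95/53 ≈ 1.792 bits/symbol.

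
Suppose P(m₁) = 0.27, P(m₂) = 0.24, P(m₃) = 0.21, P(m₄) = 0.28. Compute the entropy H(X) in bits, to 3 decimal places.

H = −Σ pᵢ log₂ pᵢ.
−0.27·log₂(0.27) = 0.5100
−0.24·log₂(0.24) = 0.4941
−0.21·log₂(0.21) = 0.4728
−0.28·log₂(0.28) = 0.5142
Sum ≈ 1.9912 → 1.991 bits.

1.991 bits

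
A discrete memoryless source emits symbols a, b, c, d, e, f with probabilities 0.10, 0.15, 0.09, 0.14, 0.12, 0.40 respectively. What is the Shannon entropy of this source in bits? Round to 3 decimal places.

2.348 bits

H = −Σ pᵢ log₂ pᵢ.
−0.10·log₂(0.10) = 0.3322
−0.15·log₂(0.15) = 0.4105
−0.09·log₂(0.09) = 0.3127
−0.14·log₂(0.14) = 0.3971
−0.12·log₂(0.12) = 0.3671
−0.40·log₂(0.40) = 0.5288
Sum ≈ 2.3483 → 2.348 bits.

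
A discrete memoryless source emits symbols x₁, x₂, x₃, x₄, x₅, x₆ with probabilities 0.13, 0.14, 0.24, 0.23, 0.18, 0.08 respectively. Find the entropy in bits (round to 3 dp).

2.498 bits

H = −Σ pᵢ log₂ pᵢ.
−0.13·log₂(0.13) = 0.3826
−0.14·log₂(0.14) = 0.3971
−0.24·log₂(0.24) = 0.4941
−0.23·log₂(0.23) = 0.4877
−0.18·log₂(0.18) = 0.4453
−0.08·log₂(0.08) = 0.2915
Sum ≈ 2.4984 → 2.498 bits.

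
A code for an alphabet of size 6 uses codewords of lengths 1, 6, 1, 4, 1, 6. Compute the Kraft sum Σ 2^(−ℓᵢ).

With common denominator 2^6 = 64: Σ 2^(−ℓᵢ) = 32/64 + 1/64 + 32/64 + 4/64 + 32/64 + 1/64 = 102/64 = 1.59375.

1.59375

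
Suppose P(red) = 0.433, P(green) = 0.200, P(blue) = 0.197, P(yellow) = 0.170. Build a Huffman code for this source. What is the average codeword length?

Repeatedly combine the two least-probable nodes; the expected code length is the sum of the merged weights.
merge 17/100 + 197/1000 → 367/1000
merge 1/5 + 367/1000 → 567/1000
merge 433/1000 + 567/1000 → 1
L = 367/1000 + 567/1000 + 1 = 967/500 = 1.934 bits/symbol.

1.934 bits/symbol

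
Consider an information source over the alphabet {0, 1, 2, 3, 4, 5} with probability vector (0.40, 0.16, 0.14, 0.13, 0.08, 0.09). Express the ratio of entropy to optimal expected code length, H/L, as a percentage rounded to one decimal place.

98.6%

Entropy H = −Σ p log₂ p ≈ 2.3357 bits.
Huffman merges: 2/25+9/100→17/100; 13/100+7/50→27/100; 4/25+17/100→33/100; 27/100+33/100→3/5; 2/5+3/5→1. L = 237/100 ≈ 2.3700.
Efficiency = H/L = 2.3357/2.3700 = 98.6%.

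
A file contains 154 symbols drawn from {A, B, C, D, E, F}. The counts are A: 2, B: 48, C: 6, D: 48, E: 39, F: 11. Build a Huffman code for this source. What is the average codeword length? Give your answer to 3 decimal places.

2.175 bits/symbol

Probabilities are the counts divided by 154.
Repeatedly combine the two least-probable nodes; the expected code length is the sum of the merged weights.
merge 1/77 + 3/77 → 4/77
merge 4/77 + 1/14 → 19/154
merge 19/154 + 39/154 → 29/77
merge 24/77 + 24/77 → 48/77
merge 29/77 + 48/77 → 1
L = 4/77 + 19/154 + 29/77 + 48/77 + 1 = 335/154 ≈ 2.175 bits/symbol.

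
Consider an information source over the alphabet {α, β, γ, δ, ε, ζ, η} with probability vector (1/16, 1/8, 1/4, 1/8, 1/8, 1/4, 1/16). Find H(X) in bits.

Each probability is a power of 1/2, so log₂(1/p) is an integer.
H = Σ p·log₂(1/p) = 1/16·4 + 1/8·3 + 1/4·2 + 1/8·3 + 1/8·3 + 1/4·2 + 1/16·4 = 2.625 bits.

2.625 bits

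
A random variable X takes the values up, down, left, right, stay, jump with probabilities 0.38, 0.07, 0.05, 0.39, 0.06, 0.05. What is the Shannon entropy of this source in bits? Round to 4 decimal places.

2.0045 bits

H = −Σ pᵢ log₂ pᵢ.
−0.38·log₂(0.38) = 0.5305
−0.07·log₂(0.07) = 0.2686
−0.05·log₂(0.05) = 0.2161
−0.39·log₂(0.39) = 0.5298
−0.06·log₂(0.06) = 0.2435
−0.05·log₂(0.05) = 0.2161
Sum ≈ 2.0045 → 2.0045 bits.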